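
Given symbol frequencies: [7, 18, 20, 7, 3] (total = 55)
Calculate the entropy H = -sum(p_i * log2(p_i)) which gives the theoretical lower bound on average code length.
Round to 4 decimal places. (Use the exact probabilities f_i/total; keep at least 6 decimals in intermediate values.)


Per-symbol terms -p_i * log2(p_i) with p_i = f_i/55:
  p = 7/55 = 0.127273: log2(p) = -2.974005, -p*log2(p) = 0.378510
  p = 18/55 = 0.327273: log2(p) = -1.611435, -p*log2(p) = 0.527379
  p = 20/55 = 0.363636: log2(p) = -1.459432, -p*log2(p) = 0.530702
  p = 7/55 = 0.127273: log2(p) = -2.974005, -p*log2(p) = 0.378510
  p = 3/55 = 0.054545: log2(p) = -4.196397, -p*log2(p) = 0.228894
H = 0.378510 + 0.527379 + 0.530702 + 0.378510 + 0.228894 = 2.043995

H = 2.044 bits/symbol


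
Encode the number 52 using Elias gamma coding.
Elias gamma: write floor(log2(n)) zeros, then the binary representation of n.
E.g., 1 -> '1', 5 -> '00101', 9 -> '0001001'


num_bits = floor(log2(52)) + 1 = 6
leading_zeros = num_bits - 1 = 5
binary(52) = 110100

Elias gamma(52) = '00000' + '110100' = 00000110100 (11 bits)


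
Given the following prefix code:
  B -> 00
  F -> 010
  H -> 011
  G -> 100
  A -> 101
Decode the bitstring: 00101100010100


Decoding step by step:
Bits 00 -> B
Bits 101 -> A
Bits 100 -> G
Bits 010 -> F
Bits 100 -> G


Decoded message: BAGFG


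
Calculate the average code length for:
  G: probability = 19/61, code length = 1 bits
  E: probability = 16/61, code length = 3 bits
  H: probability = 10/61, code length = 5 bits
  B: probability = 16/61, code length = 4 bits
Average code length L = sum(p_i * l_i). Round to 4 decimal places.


Weighted contributions p_i * l_i:
  G: (19/61) * 1 = 19/61
  E: (16/61) * 3 = 48/61
  H: (10/61) * 5 = 50/61
  B: (16/61) * 4 = 64/61
Sum = (19 + 48 + 50 + 64)/61 = 181/61

L = 181/61 = 2.9672 bits/symbol


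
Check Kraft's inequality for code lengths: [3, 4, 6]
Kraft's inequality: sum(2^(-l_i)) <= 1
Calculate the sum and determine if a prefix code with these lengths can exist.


Sum = 2^(-3) + 2^(-4) + 2^(-6)
    = 0.125 + 0.0625 + 0.015625
    = 13/64 = 0.203125
Since 0.203125 <= 1, Kraft's inequality IS satisfied.
A prefix code with these lengths CAN exist.

Kraft sum = 0.203125. Satisfied.


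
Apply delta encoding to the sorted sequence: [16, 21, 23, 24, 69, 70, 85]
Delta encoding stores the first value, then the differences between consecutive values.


First value: 16
Deltas:
  21 - 16 = 5
  23 - 21 = 2
  24 - 23 = 1
  69 - 24 = 45
  70 - 69 = 1
  85 - 70 = 15


Delta encoded: [16, 5, 2, 1, 45, 1, 15]


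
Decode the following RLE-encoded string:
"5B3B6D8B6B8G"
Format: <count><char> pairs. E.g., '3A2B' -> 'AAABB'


Expanding each <count><char> pair:
  5B -> 'BBBBB'
  3B -> 'BBB'
  6D -> 'DDDDDD'
  8B -> 'BBBBBBBB'
  6B -> 'BBBBBB'
  8G -> 'GGGGGGGG'

Decoded = BBBBBBBBDDDDDDBBBBBBBBBBBBBBGGGGGGGG


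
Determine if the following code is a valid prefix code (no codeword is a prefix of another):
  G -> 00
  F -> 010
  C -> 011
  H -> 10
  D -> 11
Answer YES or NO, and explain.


Checking each pair (does one codeword prefix another?):
  G='00' vs F='010': no prefix
  G='00' vs C='011': no prefix
  G='00' vs H='10': no prefix
  G='00' vs D='11': no prefix
  F='010' vs G='00': no prefix
  F='010' vs C='011': no prefix
  F='010' vs H='10': no prefix
  F='010' vs D='11': no prefix
  C='011' vs G='00': no prefix
  C='011' vs F='010': no prefix
  C='011' vs H='10': no prefix
  C='011' vs D='11': no prefix
  H='10' vs G='00': no prefix
  H='10' vs F='010': no prefix
  H='10' vs C='011': no prefix
  H='10' vs D='11': no prefix
  D='11' vs G='00': no prefix
  D='11' vs F='010': no prefix
  D='11' vs C='011': no prefix
  D='11' vs H='10': no prefix
No violation found over all pairs.

YES -- this is a valid prefix code. No codeword is a prefix of any other codeword.


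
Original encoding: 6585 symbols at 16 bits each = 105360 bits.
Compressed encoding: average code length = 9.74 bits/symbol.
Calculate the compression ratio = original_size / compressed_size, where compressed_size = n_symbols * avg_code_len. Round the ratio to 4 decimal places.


original_size = n_symbols * orig_bits = 6585 * 16 = 105360 bits
compressed_size = n_symbols * avg_code_len = 6585 * 9.74 = 64137.9 bits
ratio = original_size / compressed_size = 105360 / 64137.9 = 1.6427

Compression ratio = 1.6427


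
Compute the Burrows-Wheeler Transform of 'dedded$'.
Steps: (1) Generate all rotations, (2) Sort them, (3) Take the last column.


Rotations (sorted):
  0: $dedded -> last char: d
  1: d$dedde -> last char: e
  2: dded$de -> last char: e
  3: ded$ded -> last char: d
  4: dedded$ -> last char: $
  5: ed$dedd -> last char: d
  6: edded$d -> last char: d


BWT = deed$dd


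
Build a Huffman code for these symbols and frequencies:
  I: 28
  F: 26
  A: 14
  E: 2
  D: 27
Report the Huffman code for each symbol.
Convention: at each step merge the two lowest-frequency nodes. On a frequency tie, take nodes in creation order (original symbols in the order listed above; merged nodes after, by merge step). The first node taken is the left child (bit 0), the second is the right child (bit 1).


Huffman tree construction:
Step 1: Merge E(2) + A(14) = 16
Step 2: Merge (E+A)(16) + F(26) = 42
Step 3: Merge D(27) + I(28) = 55
Step 4: Merge ((E+A)+F)(42) + (D+I)(55) = 97
Read each symbol's code off the tree from the root (left child = 0, right child = 1).

Codes:
  I: 11 (length 2)
  F: 01 (length 2)
  A: 001 (length 3)
  E: 000 (length 3)
  D: 10 (length 2)
Average code length: 210/97 = 2.1649 bits/symbol


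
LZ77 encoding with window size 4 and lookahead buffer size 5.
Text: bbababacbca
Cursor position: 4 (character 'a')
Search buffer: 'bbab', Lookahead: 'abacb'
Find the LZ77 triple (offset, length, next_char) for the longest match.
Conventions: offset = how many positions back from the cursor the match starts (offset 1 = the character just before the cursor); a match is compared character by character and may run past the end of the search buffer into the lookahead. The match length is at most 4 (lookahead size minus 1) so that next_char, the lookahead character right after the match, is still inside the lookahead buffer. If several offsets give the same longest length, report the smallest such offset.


Try each offset into the search buffer:
  offset=1 (pos 3, char 'b'): match length 0
  offset=2 (pos 2, char 'a'): match length 3
  offset=3 (pos 1, char 'b'): match length 0
  offset=4 (pos 0, char 'b'): match length 0
Longest match has length 3 at offset 2.
next_char = character at position 4 + 3 = 7 -> 'c'

Best match: offset=2, length=3 (matching 'aba' starting at position 2)
LZ77 triple: (2, 3, 'c')


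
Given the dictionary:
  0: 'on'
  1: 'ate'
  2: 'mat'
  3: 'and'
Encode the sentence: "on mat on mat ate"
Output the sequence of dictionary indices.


Look up each word in the dictionary:
  'on' -> 0
  'mat' -> 2
  'on' -> 0
  'mat' -> 2
  'ate' -> 1

Encoded: [0, 2, 0, 2, 1]


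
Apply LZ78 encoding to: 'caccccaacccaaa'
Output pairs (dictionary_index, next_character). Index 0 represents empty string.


LZ78 encoding steps:
Dictionary: {0: ''}
Step 1: w='' (idx 0), next='c' -> output (0, 'c'), add 'c' as idx 1
Step 2: w='' (idx 0), next='a' -> output (0, 'a'), add 'a' as idx 2
Step 3: w='c' (idx 1), next='c' -> output (1, 'c'), add 'cc' as idx 3
Step 4: w='cc' (idx 3), next='a' -> output (3, 'a'), add 'cca' as idx 4
Step 5: w='a' (idx 2), next='c' -> output (2, 'c'), add 'ac' as idx 5
Step 6: w='cca' (idx 4), next='a' -> output (4, 'a'), add 'ccaa' as idx 6
Step 7: w='a' (idx 2), end of input -> output (2, '')


Encoded: [(0, 'c'), (0, 'a'), (1, 'c'), (3, 'a'), (2, 'c'), (4, 'a'), (2, '')]


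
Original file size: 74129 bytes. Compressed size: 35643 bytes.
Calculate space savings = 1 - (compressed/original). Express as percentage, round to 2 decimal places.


ratio = compressed/original = 35643/74129 = 0.480824
savings = 1 - ratio = 1 - 0.480824 = 0.519176
as a percentage: 0.519176 * 100 = 51.92%

Space savings = 1 - 35643/74129 = 51.92%


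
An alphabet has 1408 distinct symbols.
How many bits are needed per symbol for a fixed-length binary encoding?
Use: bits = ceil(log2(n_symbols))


log2(1408) = 10.4594
Bracket: 2^10 = 1024 < 1408 <= 2^11 = 2048
So ceil(log2(1408)) = 11

bits = ceil(log2(1408)) = ceil(10.4594) = 11 bits


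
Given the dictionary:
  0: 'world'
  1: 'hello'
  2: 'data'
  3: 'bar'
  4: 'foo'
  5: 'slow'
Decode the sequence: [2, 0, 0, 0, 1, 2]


Look up each index in the dictionary:
  2 -> 'data'
  0 -> 'world'
  0 -> 'world'
  0 -> 'world'
  1 -> 'hello'
  2 -> 'data'

Decoded: "data world world world hello data"


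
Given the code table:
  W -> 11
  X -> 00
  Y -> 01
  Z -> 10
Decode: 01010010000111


Decoding:
01 -> Y
01 -> Y
00 -> X
10 -> Z
00 -> X
01 -> Y
11 -> W


Result: YYXZXYW


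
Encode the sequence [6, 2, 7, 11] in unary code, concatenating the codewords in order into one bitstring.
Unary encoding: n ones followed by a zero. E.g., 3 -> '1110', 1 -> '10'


Encode each number as n ones followed by a terminating 0:
  6 -> 1111110 (7 bits)
  2 -> 110 (3 bits)
  7 -> 11111110 (8 bits)
  11 -> 111111111110 (12 bits)
Total length = 7 + 3 + 8 + 12 = 30 bits.

Unary([6, 2, 7, 11]) = 111111011011111110111111111110 (30 bits)


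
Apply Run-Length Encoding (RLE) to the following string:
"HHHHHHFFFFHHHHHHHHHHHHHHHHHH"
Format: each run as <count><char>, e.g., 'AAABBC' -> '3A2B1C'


Scanning runs left to right:
  i=0: run of 'H' x 6 -> '6H'
  i=6: run of 'F' x 4 -> '4F'
  i=10: run of 'H' x 18 -> '18H'

RLE = 6H4F18H


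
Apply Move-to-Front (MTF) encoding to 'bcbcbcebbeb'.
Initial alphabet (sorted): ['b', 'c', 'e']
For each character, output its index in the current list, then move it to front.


MTF encoding:
'b': index 0 in ['b', 'c', 'e'] -> ['b', 'c', 'e']
'c': index 1 in ['b', 'c', 'e'] -> ['c', 'b', 'e']
'b': index 1 in ['c', 'b', 'e'] -> ['b', 'c', 'e']
'c': index 1 in ['b', 'c', 'e'] -> ['c', 'b', 'e']
'b': index 1 in ['c', 'b', 'e'] -> ['b', 'c', 'e']
'c': index 1 in ['b', 'c', 'e'] -> ['c', 'b', 'e']
'e': index 2 in ['c', 'b', 'e'] -> ['e', 'c', 'b']
'b': index 2 in ['e', 'c', 'b'] -> ['b', 'e', 'c']
'b': index 0 in ['b', 'e', 'c'] -> ['b', 'e', 'c']
'e': index 1 in ['b', 'e', 'c'] -> ['e', 'b', 'c']
'b': index 1 in ['e', 'b', 'c'] -> ['b', 'e', 'c']


Output: [0, 1, 1, 1, 1, 1, 2, 2, 0, 1, 1]


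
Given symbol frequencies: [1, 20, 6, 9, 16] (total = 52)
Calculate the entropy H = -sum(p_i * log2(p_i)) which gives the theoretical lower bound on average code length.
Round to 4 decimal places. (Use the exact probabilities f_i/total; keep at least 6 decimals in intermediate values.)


Per-symbol terms -p_i * log2(p_i) with p_i = f_i/52:
  p = 1/52 = 0.019231: log2(p) = -5.700440, -p*log2(p) = 0.109624
  p = 20/52 = 0.384615: log2(p) = -1.378512, -p*log2(p) = 0.530197
  p = 6/52 = 0.115385: log2(p) = -3.115477, -p*log2(p) = 0.359478
  p = 9/52 = 0.173077: log2(p) = -2.530515, -p*log2(p) = 0.437974
  p = 16/52 = 0.307692: log2(p) = -1.700440, -p*log2(p) = 0.523212
H = 0.109624 + 0.530197 + 0.359478 + 0.437974 + 0.523212 = 1.960485

H = 1.9605 bits/symbol


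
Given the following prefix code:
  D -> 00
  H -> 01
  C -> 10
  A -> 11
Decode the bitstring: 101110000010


Decoding step by step:
Bits 10 -> C
Bits 11 -> A
Bits 10 -> C
Bits 00 -> D
Bits 00 -> D
Bits 10 -> C


Decoded message: CACDDC


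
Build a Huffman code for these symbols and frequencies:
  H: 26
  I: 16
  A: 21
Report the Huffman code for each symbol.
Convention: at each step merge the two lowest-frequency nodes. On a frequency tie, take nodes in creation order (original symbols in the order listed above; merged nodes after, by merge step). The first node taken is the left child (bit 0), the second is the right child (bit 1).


Huffman tree construction:
Step 1: Merge I(16) + A(21) = 37
Step 2: Merge H(26) + (I+A)(37) = 63
Read each symbol's code off the tree from the root (left child = 0, right child = 1).

Codes:
  H: 0 (length 1)
  I: 10 (length 2)
  A: 11 (length 2)
Average code length: 100/63 = 1.5873 bits/symbol


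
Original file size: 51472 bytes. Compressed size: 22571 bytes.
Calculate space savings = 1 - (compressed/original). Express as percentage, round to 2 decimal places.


ratio = compressed/original = 22571/51472 = 0.43851
savings = 1 - ratio = 1 - 0.43851 = 0.56149
as a percentage: 0.56149 * 100 = 56.15%

Space savings = 1 - 22571/51472 = 56.15%


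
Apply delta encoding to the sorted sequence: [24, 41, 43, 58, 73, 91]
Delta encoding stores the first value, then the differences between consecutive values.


First value: 24
Deltas:
  41 - 24 = 17
  43 - 41 = 2
  58 - 43 = 15
  73 - 58 = 15
  91 - 73 = 18


Delta encoded: [24, 17, 2, 15, 15, 18]


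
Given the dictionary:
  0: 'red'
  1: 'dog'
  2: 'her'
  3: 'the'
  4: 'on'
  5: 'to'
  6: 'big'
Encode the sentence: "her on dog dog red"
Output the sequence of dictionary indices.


Look up each word in the dictionary:
  'her' -> 2
  'on' -> 4
  'dog' -> 1
  'dog' -> 1
  'red' -> 0

Encoded: [2, 4, 1, 1, 0]


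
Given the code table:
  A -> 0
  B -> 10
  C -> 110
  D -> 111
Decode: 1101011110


Decoding:
110 -> C
10 -> B
111 -> D
10 -> B


Result: CBDB


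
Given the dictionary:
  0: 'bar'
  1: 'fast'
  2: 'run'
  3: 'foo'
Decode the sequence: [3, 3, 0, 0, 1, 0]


Look up each index in the dictionary:
  3 -> 'foo'
  3 -> 'foo'
  0 -> 'bar'
  0 -> 'bar'
  1 -> 'fast'
  0 -> 'bar'

Decoded: "foo foo bar bar fast bar"


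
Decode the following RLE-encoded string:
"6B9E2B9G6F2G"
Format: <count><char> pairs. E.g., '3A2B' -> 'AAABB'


Expanding each <count><char> pair:
  6B -> 'BBBBBB'
  9E -> 'EEEEEEEEE'
  2B -> 'BB'
  9G -> 'GGGGGGGGG'
  6F -> 'FFFFFF'
  2G -> 'GG'

Decoded = BBBBBBEEEEEEEEEBBGGGGGGGGGFFFFFFGG


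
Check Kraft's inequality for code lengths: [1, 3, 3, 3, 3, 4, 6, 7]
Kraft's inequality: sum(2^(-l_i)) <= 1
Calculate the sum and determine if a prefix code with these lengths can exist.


Sum = 2^(-1) + 2^(-3) + 2^(-3) + 2^(-3) + 2^(-3) + 2^(-4) + 2^(-6) + 2^(-7)
    = 0.5 + 0.125 + 0.125 + 0.125 + 0.125 + 0.0625 + 0.015625 + 0.0078125
    = 139/128 = 1.0859375
Since 1.0859375 > 1, Kraft's inequality is NOT satisfied.
A prefix code with these lengths CANNOT exist.

Kraft sum = 1.0859375. Not satisfied.


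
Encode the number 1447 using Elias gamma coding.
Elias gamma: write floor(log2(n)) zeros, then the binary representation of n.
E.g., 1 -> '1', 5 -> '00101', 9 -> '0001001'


num_bits = floor(log2(1447)) + 1 = 11
leading_zeros = num_bits - 1 = 10
binary(1447) = 10110100111

Elias gamma(1447) = '0000000000' + '10110100111' = 000000000010110100111 (21 bits)


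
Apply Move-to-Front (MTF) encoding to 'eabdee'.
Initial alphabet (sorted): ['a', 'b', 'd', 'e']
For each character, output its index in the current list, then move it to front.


MTF encoding:
'e': index 3 in ['a', 'b', 'd', 'e'] -> ['e', 'a', 'b', 'd']
'a': index 1 in ['e', 'a', 'b', 'd'] -> ['a', 'e', 'b', 'd']
'b': index 2 in ['a', 'e', 'b', 'd'] -> ['b', 'a', 'e', 'd']
'd': index 3 in ['b', 'a', 'e', 'd'] -> ['d', 'b', 'a', 'e']
'e': index 3 in ['d', 'b', 'a', 'e'] -> ['e', 'd', 'b', 'a']
'e': index 0 in ['e', 'd', 'b', 'a'] -> ['e', 'd', 'b', 'a']


Output: [3, 1, 2, 3, 3, 0]


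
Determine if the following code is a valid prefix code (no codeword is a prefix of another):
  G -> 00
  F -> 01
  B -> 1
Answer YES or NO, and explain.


Checking each pair (does one codeword prefix another?):
  G='00' vs F='01': no prefix
  G='00' vs B='1': no prefix
  F='01' vs G='00': no prefix
  F='01' vs B='1': no prefix
  B='1' vs G='00': no prefix
  B='1' vs F='01': no prefix
No violation found over all pairs.

YES -- this is a valid prefix code. No codeword is a prefix of any other codeword.


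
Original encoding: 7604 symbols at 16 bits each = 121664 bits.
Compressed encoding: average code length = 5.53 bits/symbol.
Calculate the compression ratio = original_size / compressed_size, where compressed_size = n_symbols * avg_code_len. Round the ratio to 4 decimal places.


original_size = n_symbols * orig_bits = 7604 * 16 = 121664 bits
compressed_size = n_symbols * avg_code_len = 7604 * 5.53 = 42050.12 bits
ratio = original_size / compressed_size = 121664 / 42050.12 = 2.8933

Compression ratio = 2.8933


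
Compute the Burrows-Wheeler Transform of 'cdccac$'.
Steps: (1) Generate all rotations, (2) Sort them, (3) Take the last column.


Rotations (sorted):
  0: $cdccac -> last char: c
  1: ac$cdcc -> last char: c
  2: c$cdcca -> last char: a
  3: cac$cdc -> last char: c
  4: ccac$cd -> last char: d
  5: cdccac$ -> last char: $
  6: dccac$c -> last char: c


BWT = ccacd$c


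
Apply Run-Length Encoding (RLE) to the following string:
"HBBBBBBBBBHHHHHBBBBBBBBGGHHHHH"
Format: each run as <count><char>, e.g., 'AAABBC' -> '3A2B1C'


Scanning runs left to right:
  i=0: run of 'H' x 1 -> '1H'
  i=1: run of 'B' x 9 -> '9B'
  i=10: run of 'H' x 5 -> '5H'
  i=15: run of 'B' x 8 -> '8B'
  i=23: run of 'G' x 2 -> '2G'
  i=25: run of 'H' x 5 -> '5H'

RLE = 1H9B5H8B2G5H


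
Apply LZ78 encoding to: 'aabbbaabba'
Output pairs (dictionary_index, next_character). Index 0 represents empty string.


LZ78 encoding steps:
Dictionary: {0: ''}
Step 1: w='' (idx 0), next='a' -> output (0, 'a'), add 'a' as idx 1
Step 2: w='a' (idx 1), next='b' -> output (1, 'b'), add 'ab' as idx 2
Step 3: w='' (idx 0), next='b' -> output (0, 'b'), add 'b' as idx 3
Step 4: w='b' (idx 3), next='a' -> output (3, 'a'), add 'ba' as idx 4
Step 5: w='ab' (idx 2), next='b' -> output (2, 'b'), add 'abb' as idx 5
Step 6: w='a' (idx 1), end of input -> output (1, '')


Encoded: [(0, 'a'), (1, 'b'), (0, 'b'), (3, 'a'), (2, 'b'), (1, '')]


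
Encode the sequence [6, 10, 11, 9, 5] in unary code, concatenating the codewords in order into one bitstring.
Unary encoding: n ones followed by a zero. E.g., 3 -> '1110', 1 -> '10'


Encode each number as n ones followed by a terminating 0:
  6 -> 1111110 (7 bits)
  10 -> 11111111110 (11 bits)
  11 -> 111111111110 (12 bits)
  9 -> 1111111110 (10 bits)
  5 -> 111110 (6 bits)
Total length = 7 + 11 + 12 + 10 + 6 = 46 bits.

Unary([6, 10, 11, 9, 5]) = 1111110111111111101111111111101111111110111110 (46 bits)


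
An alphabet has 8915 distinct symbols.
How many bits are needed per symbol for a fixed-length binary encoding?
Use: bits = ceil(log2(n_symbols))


log2(8915) = 13.122
Bracket: 2^13 = 8192 < 8915 <= 2^14 = 16384
So ceil(log2(8915)) = 14

bits = ceil(log2(8915)) = ceil(13.122) = 14 bits


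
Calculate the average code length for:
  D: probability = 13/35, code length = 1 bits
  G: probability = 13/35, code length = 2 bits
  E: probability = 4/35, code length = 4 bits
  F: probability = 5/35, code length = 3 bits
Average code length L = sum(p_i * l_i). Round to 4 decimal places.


Weighted contributions p_i * l_i:
  D: (13/35) * 1 = 13/35
  G: (13/35) * 2 = 26/35
  E: (4/35) * 4 = 16/35
  F: (5/35) * 3 = 15/35
Sum = (13 + 26 + 16 + 15)/35 = 70/35

L = 70/35 = 2.0000 bits/symbol


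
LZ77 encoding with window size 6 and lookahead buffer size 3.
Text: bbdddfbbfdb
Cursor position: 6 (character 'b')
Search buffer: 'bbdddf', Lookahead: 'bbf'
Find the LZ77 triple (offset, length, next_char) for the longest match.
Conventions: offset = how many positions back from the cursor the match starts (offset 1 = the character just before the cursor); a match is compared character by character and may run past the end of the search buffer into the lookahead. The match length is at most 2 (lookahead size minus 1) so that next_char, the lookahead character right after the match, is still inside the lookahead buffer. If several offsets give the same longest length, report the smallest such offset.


Try each offset into the search buffer:
  offset=1 (pos 5, char 'f'): match length 0
  offset=2 (pos 4, char 'd'): match length 0
  offset=3 (pos 3, char 'd'): match length 0
  offset=4 (pos 2, char 'd'): match length 0
  offset=5 (pos 1, char 'b'): match length 1
  offset=6 (pos 0, char 'b'): match length 2
Longest match has length 2 at offset 6.
next_char = character at position 6 + 2 = 8 -> 'f'

Best match: offset=6, length=2 (matching 'bb' starting at position 0)
LZ77 triple: (6, 2, 'f')


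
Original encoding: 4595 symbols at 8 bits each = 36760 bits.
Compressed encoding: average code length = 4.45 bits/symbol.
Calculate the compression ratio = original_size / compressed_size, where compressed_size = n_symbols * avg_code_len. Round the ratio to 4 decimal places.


original_size = n_symbols * orig_bits = 4595 * 8 = 36760 bits
compressed_size = n_symbols * avg_code_len = 4595 * 4.45 = 20447.75 bits
ratio = original_size / compressed_size = 36760 / 20447.75 = 1.7978

Compression ratio = 1.7978


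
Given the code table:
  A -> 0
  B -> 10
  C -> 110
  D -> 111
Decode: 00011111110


Decoding:
0 -> A
0 -> A
0 -> A
111 -> D
111 -> D
10 -> B


Result: AAADDB


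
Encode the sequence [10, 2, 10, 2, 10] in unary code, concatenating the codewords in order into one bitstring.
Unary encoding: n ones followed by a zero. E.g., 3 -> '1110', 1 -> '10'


Encode each number as n ones followed by a terminating 0:
  10 -> 11111111110 (11 bits)
  2 -> 110 (3 bits)
  10 -> 11111111110 (11 bits)
  2 -> 110 (3 bits)
  10 -> 11111111110 (11 bits)
Total length = 11 + 3 + 11 + 3 + 11 = 39 bits.

Unary([10, 2, 10, 2, 10]) = 111111111101101111111111011011111111110 (39 bits)


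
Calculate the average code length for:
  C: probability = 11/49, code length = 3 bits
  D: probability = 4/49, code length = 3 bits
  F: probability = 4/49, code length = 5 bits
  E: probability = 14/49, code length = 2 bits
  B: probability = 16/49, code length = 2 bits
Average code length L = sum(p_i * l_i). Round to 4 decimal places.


Weighted contributions p_i * l_i:
  C: (11/49) * 3 = 33/49
  D: (4/49) * 3 = 12/49
  F: (4/49) * 5 = 20/49
  E: (14/49) * 2 = 28/49
  B: (16/49) * 2 = 32/49
Sum = (33 + 12 + 20 + 28 + 32)/49 = 125/49

L = 125/49 = 2.5510 bits/symbol


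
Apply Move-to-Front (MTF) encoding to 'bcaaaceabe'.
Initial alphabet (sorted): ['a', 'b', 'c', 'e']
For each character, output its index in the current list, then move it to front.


MTF encoding:
'b': index 1 in ['a', 'b', 'c', 'e'] -> ['b', 'a', 'c', 'e']
'c': index 2 in ['b', 'a', 'c', 'e'] -> ['c', 'b', 'a', 'e']
'a': index 2 in ['c', 'b', 'a', 'e'] -> ['a', 'c', 'b', 'e']
'a': index 0 in ['a', 'c', 'b', 'e'] -> ['a', 'c', 'b', 'e']
'a': index 0 in ['a', 'c', 'b', 'e'] -> ['a', 'c', 'b', 'e']
'c': index 1 in ['a', 'c', 'b', 'e'] -> ['c', 'a', 'b', 'e']
'e': index 3 in ['c', 'a', 'b', 'e'] -> ['e', 'c', 'a', 'b']
'a': index 2 in ['e', 'c', 'a', 'b'] -> ['a', 'e', 'c', 'b']
'b': index 3 in ['a', 'e', 'c', 'b'] -> ['b', 'a', 'e', 'c']
'e': index 2 in ['b', 'a', 'e', 'c'] -> ['e', 'b', 'a', 'c']


Output: [1, 2, 2, 0, 0, 1, 3, 2, 3, 2]


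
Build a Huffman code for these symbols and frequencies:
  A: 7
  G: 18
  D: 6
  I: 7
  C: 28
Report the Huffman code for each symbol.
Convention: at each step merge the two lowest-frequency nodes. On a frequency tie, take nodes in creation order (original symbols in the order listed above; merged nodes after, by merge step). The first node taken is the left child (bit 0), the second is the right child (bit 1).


Huffman tree construction:
Step 1: Merge D(6) + A(7) = 13
Step 2: Merge I(7) + (D+A)(13) = 20
Step 3: Merge G(18) + (I+(D+A))(20) = 38
Step 4: Merge C(28) + (G+(I+(D+A)))(38) = 66
Read each symbol's code off the tree from the root (left child = 0, right child = 1).

Codes:
  A: 1111 (length 4)
  G: 10 (length 2)
  D: 1110 (length 4)
  I: 110 (length 3)
  C: 0 (length 1)
Average code length: 137/66 = 2.0758 bits/symbol


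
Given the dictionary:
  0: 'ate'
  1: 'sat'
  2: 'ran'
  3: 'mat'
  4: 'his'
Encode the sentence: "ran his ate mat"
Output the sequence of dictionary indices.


Look up each word in the dictionary:
  'ran' -> 2
  'his' -> 4
  'ate' -> 0
  'mat' -> 3

Encoded: [2, 4, 0, 3]


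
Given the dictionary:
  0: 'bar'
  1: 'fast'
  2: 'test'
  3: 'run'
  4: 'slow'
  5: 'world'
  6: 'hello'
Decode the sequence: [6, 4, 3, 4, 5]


Look up each index in the dictionary:
  6 -> 'hello'
  4 -> 'slow'
  3 -> 'run'
  4 -> 'slow'
  5 -> 'world'

Decoded: "hello slow run slow world"


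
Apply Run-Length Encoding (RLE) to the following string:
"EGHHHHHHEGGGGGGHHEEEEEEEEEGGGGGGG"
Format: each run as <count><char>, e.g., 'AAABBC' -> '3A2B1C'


Scanning runs left to right:
  i=0: run of 'E' x 1 -> '1E'
  i=1: run of 'G' x 1 -> '1G'
  i=2: run of 'H' x 6 -> '6H'
  i=8: run of 'E' x 1 -> '1E'
  i=9: run of 'G' x 6 -> '6G'
  i=15: run of 'H' x 2 -> '2H'
  i=17: run of 'E' x 9 -> '9E'
  i=26: run of 'G' x 7 -> '7G'

RLE = 1E1G6H1E6G2H9E7G


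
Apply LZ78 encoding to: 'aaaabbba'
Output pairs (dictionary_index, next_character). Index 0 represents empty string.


LZ78 encoding steps:
Dictionary: {0: ''}
Step 1: w='' (idx 0), next='a' -> output (0, 'a'), add 'a' as idx 1
Step 2: w='a' (idx 1), next='a' -> output (1, 'a'), add 'aa' as idx 2
Step 3: w='a' (idx 1), next='b' -> output (1, 'b'), add 'ab' as idx 3
Step 4: w='' (idx 0), next='b' -> output (0, 'b'), add 'b' as idx 4
Step 5: w='b' (idx 4), next='a' -> output (4, 'a'), add 'ba' as idx 5


Encoded: [(0, 'a'), (1, 'a'), (1, 'b'), (0, 'b'), (4, 'a')]


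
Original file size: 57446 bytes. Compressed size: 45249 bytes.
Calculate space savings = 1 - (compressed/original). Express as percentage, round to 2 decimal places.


ratio = compressed/original = 45249/57446 = 0.787679
savings = 1 - ratio = 1 - 0.787679 = 0.212321
as a percentage: 0.212321 * 100 = 21.23%

Space savings = 1 - 45249/57446 = 21.23%


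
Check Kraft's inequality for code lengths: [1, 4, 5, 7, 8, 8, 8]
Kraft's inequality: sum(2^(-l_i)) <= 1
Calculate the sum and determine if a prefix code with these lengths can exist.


Sum = 2^(-1) + 2^(-4) + 2^(-5) + 2^(-7) + 2^(-8) + 2^(-8) + 2^(-8)
    = 0.5 + 0.0625 + 0.03125 + 0.0078125 + 0.00390625 + 0.00390625 + 0.00390625
    = 157/256 = 0.61328125
Since 0.61328125 <= 1, Kraft's inequality IS satisfied.
A prefix code with these lengths CAN exist.

Kraft sum = 0.61328125. Satisfied.


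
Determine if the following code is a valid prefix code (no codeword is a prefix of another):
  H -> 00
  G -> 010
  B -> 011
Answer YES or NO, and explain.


Checking each pair (does one codeword prefix another?):
  H='00' vs G='010': no prefix
  H='00' vs B='011': no prefix
  G='010' vs H='00': no prefix
  G='010' vs B='011': no prefix
  B='011' vs H='00': no prefix
  B='011' vs G='010': no prefix
No violation found over all pairs.

YES -- this is a valid prefix code. No codeword is a prefix of any other codeword.


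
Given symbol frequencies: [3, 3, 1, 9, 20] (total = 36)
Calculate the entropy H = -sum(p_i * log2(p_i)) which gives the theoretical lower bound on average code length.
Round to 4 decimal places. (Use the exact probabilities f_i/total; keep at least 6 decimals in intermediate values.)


Per-symbol terms -p_i * log2(p_i) with p_i = f_i/36:
  p = 3/36 = 0.083333: log2(p) = -3.584963, -p*log2(p) = 0.298747
  p = 3/36 = 0.083333: log2(p) = -3.584963, -p*log2(p) = 0.298747
  p = 1/36 = 0.027778: log2(p) = -5.169925, -p*log2(p) = 0.143609
  p = 9/36 = 0.250000: log2(p) = -2.000000, -p*log2(p) = 0.500000
  p = 20/36 = 0.555556: log2(p) = -0.847997, -p*log2(p) = 0.471109
H = 0.298747 + 0.298747 + 0.143609 + 0.500000 + 0.471109 = 1.712212

H = 1.7122 bits/symbol


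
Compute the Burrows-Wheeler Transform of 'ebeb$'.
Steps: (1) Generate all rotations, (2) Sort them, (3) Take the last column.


Rotations (sorted):
  0: $ebeb -> last char: b
  1: b$ebe -> last char: e
  2: beb$e -> last char: e
  3: eb$eb -> last char: b
  4: ebeb$ -> last char: $


BWT = beeb$


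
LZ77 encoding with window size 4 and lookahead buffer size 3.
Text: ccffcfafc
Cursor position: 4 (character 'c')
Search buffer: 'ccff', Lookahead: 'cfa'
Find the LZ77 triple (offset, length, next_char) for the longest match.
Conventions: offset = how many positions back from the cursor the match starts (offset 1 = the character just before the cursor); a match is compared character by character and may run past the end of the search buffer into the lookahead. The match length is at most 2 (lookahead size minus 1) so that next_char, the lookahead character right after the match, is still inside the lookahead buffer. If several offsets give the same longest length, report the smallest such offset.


Try each offset into the search buffer:
  offset=1 (pos 3, char 'f'): match length 0
  offset=2 (pos 2, char 'f'): match length 0
  offset=3 (pos 1, char 'c'): match length 2
  offset=4 (pos 0, char 'c'): match length 1
Longest match has length 2 at offset 3.
next_char = character at position 4 + 2 = 6 -> 'a'

Best match: offset=3, length=2 (matching 'cf' starting at position 1)
LZ77 triple: (3, 2, 'a')


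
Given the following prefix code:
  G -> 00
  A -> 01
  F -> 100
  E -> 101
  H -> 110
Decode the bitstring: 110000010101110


Decoding step by step:
Bits 110 -> H
Bits 00 -> G
Bits 00 -> G
Bits 101 -> E
Bits 01 -> A
Bits 110 -> H


Decoded message: HGGEAH


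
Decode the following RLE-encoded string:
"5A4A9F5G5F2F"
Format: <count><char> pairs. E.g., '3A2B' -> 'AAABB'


Expanding each <count><char> pair:
  5A -> 'AAAAA'
  4A -> 'AAAA'
  9F -> 'FFFFFFFFF'
  5G -> 'GGGGG'
  5F -> 'FFFFF'
  2F -> 'FF'

Decoded = AAAAAAAAAFFFFFFFFFGGGGGFFFFFFF


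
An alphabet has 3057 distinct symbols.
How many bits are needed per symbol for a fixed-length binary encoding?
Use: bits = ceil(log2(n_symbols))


log2(3057) = 11.5779
Bracket: 2^11 = 2048 < 3057 <= 2^12 = 4096
So ceil(log2(3057)) = 12

bits = ceil(log2(3057)) = ceil(11.5779) = 12 bits


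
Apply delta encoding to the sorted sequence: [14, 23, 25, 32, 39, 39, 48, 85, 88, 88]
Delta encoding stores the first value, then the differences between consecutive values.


First value: 14
Deltas:
  23 - 14 = 9
  25 - 23 = 2
  32 - 25 = 7
  39 - 32 = 7
  39 - 39 = 0
  48 - 39 = 9
  85 - 48 = 37
  88 - 85 = 3
  88 - 88 = 0


Delta encoded: [14, 9, 2, 7, 7, 0, 9, 37, 3, 0]


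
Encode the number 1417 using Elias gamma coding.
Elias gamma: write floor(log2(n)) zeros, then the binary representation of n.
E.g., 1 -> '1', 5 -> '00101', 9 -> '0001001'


num_bits = floor(log2(1417)) + 1 = 11
leading_zeros = num_bits - 1 = 10
binary(1417) = 10110001001

Elias gamma(1417) = '0000000000' + '10110001001' = 000000000010110001001 (21 bits)


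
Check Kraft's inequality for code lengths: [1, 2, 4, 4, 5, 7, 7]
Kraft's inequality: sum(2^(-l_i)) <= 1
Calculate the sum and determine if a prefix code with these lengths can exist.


Sum = 2^(-1) + 2^(-2) + 2^(-4) + 2^(-4) + 2^(-5) + 2^(-7) + 2^(-7)
    = 0.5 + 0.25 + 0.0625 + 0.0625 + 0.03125 + 0.0078125 + 0.0078125
    = 118/128 = 0.921875
Since 0.921875 <= 1, Kraft's inequality IS satisfied.
A prefix code with these lengths CAN exist.

Kraft sum = 0.921875. Satisfied.


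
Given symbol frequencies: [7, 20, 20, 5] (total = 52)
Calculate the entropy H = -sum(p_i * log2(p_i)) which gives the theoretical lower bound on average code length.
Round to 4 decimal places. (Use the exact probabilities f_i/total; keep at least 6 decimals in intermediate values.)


Per-symbol terms -p_i * log2(p_i) with p_i = f_i/52:
  p = 7/52 = 0.134615: log2(p) = -2.893085, -p*log2(p) = 0.389454
  p = 20/52 = 0.384615: log2(p) = -1.378512, -p*log2(p) = 0.530197
  p = 20/52 = 0.384615: log2(p) = -1.378512, -p*log2(p) = 0.530197
  p = 5/52 = 0.096154: log2(p) = -3.378512, -p*log2(p) = 0.324857
H = 0.389454 + 0.530197 + 0.530197 + 0.324857 = 1.774705

H = 1.7747 bits/symbol


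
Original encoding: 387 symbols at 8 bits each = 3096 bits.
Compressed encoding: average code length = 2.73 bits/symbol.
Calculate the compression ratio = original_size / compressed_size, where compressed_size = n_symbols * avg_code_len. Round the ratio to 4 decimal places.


original_size = n_symbols * orig_bits = 387 * 8 = 3096 bits
compressed_size = n_symbols * avg_code_len = 387 * 2.73 = 1056.51 bits
ratio = original_size / compressed_size = 3096 / 1056.51 = 2.9304

Compression ratio = 2.9304


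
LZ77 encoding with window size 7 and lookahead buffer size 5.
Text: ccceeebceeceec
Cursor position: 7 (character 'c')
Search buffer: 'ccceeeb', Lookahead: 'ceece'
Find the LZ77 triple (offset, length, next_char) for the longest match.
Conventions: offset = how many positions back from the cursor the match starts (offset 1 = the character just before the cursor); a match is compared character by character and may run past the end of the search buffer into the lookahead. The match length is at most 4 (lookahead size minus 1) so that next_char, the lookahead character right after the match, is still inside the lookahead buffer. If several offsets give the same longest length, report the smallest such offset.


Try each offset into the search buffer:
  offset=1 (pos 6, char 'b'): match length 0
  offset=2 (pos 5, char 'e'): match length 0
  offset=3 (pos 4, char 'e'): match length 0
  offset=4 (pos 3, char 'e'): match length 0
  offset=5 (pos 2, char 'c'): match length 3
  offset=6 (pos 1, char 'c'): match length 1
  offset=7 (pos 0, char 'c'): match length 1
Longest match has length 3 at offset 5.
next_char = character at position 7 + 3 = 10 -> 'c'

Best match: offset=5, length=3 (matching 'cee' starting at position 2)
LZ77 triple: (5, 3, 'c')


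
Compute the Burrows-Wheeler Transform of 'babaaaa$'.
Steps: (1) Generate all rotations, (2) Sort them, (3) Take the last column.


Rotations (sorted):
  0: $babaaaa -> last char: a
  1: a$babaaa -> last char: a
  2: aa$babaa -> last char: a
  3: aaa$baba -> last char: a
  4: aaaa$bab -> last char: b
  5: abaaaa$b -> last char: b
  6: baaaa$ba -> last char: a
  7: babaaaa$ -> last char: $


BWT = aaaabba$


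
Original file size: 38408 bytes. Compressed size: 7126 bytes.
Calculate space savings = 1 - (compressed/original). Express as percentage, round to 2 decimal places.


ratio = compressed/original = 7126/38408 = 0.185534
savings = 1 - ratio = 1 - 0.185534 = 0.814466
as a percentage: 0.814466 * 100 = 81.45%

Space savings = 1 - 7126/38408 = 81.45%


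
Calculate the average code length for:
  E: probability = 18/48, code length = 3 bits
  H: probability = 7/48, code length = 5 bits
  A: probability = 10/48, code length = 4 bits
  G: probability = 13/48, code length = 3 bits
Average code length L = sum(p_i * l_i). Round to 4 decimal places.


Weighted contributions p_i * l_i:
  E: (18/48) * 3 = 54/48
  H: (7/48) * 5 = 35/48
  A: (10/48) * 4 = 40/48
  G: (13/48) * 3 = 39/48
Sum = (54 + 35 + 40 + 39)/48 = 168/48

L = 168/48 = 3.5000 bits/symbol


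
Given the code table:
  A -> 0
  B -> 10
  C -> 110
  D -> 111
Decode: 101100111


Decoding:
10 -> B
110 -> C
0 -> A
111 -> D


Result: BCAD


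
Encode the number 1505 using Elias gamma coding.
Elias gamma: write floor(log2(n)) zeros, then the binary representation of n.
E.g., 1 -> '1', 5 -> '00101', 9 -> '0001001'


num_bits = floor(log2(1505)) + 1 = 11
leading_zeros = num_bits - 1 = 10
binary(1505) = 10111100001

Elias gamma(1505) = '0000000000' + '10111100001' = 000000000010111100001 (21 bits)


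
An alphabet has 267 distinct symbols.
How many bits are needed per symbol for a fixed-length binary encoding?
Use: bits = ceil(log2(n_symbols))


log2(267) = 8.0607
Bracket: 2^8 = 256 < 267 <= 2^9 = 512
So ceil(log2(267)) = 9

bits = ceil(log2(267)) = ceil(8.0607) = 9 bits


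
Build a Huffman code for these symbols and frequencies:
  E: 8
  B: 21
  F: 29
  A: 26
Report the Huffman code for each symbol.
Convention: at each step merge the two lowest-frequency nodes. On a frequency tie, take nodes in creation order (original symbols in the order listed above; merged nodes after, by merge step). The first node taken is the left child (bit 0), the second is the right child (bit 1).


Huffman tree construction:
Step 1: Merge E(8) + B(21) = 29
Step 2: Merge A(26) + F(29) = 55
Step 3: Merge (E+B)(29) + (A+F)(55) = 84
Read each symbol's code off the tree from the root (left child = 0, right child = 1).

Codes:
  E: 00 (length 2)
  B: 01 (length 2)
  F: 11 (length 2)
  A: 10 (length 2)
Average code length: 168/84 = 2.0000 bits/symbol


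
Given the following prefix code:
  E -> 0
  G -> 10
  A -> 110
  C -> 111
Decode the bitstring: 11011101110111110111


Decoding step by step:
Bits 110 -> A
Bits 111 -> C
Bits 0 -> E
Bits 111 -> C
Bits 0 -> E
Bits 111 -> C
Bits 110 -> A
Bits 111 -> C


Decoded message: ACECECAC


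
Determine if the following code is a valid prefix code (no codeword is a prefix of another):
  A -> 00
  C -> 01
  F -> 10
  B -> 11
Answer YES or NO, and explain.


Checking each pair (does one codeword prefix another?):
  A='00' vs C='01': no prefix
  A='00' vs F='10': no prefix
  A='00' vs B='11': no prefix
  C='01' vs A='00': no prefix
  C='01' vs F='10': no prefix
  C='01' vs B='11': no prefix
  F='10' vs A='00': no prefix
  F='10' vs C='01': no prefix
  F='10' vs B='11': no prefix
  B='11' vs A='00': no prefix
  B='11' vs C='01': no prefix
  B='11' vs F='10': no prefix
No violation found over all pairs.

YES -- this is a valid prefix code. No codeword is a prefix of any other codeword.


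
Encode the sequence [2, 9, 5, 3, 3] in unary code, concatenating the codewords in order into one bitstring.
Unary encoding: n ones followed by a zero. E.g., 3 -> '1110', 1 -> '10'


Encode each number as n ones followed by a terminating 0:
  2 -> 110 (3 bits)
  9 -> 1111111110 (10 bits)
  5 -> 111110 (6 bits)
  3 -> 1110 (4 bits)
  3 -> 1110 (4 bits)
Total length = 3 + 10 + 6 + 4 + 4 = 27 bits.

Unary([2, 9, 5, 3, 3]) = 110111111111011111011101110 (27 bits)


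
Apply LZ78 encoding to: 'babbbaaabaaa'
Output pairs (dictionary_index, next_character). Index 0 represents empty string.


LZ78 encoding steps:
Dictionary: {0: ''}
Step 1: w='' (idx 0), next='b' -> output (0, 'b'), add 'b' as idx 1
Step 2: w='' (idx 0), next='a' -> output (0, 'a'), add 'a' as idx 2
Step 3: w='b' (idx 1), next='b' -> output (1, 'b'), add 'bb' as idx 3
Step 4: w='b' (idx 1), next='a' -> output (1, 'a'), add 'ba' as idx 4
Step 5: w='a' (idx 2), next='a' -> output (2, 'a'), add 'aa' as idx 5
Step 6: w='ba' (idx 4), next='a' -> output (4, 'a'), add 'baa' as idx 6
Step 7: w='a' (idx 2), end of input -> output (2, '')


Encoded: [(0, 'b'), (0, 'a'), (1, 'b'), (1, 'a'), (2, 'a'), (4, 'a'), (2, '')]


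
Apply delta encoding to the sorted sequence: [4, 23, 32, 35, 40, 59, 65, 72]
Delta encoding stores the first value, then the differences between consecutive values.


First value: 4
Deltas:
  23 - 4 = 19
  32 - 23 = 9
  35 - 32 = 3
  40 - 35 = 5
  59 - 40 = 19
  65 - 59 = 6
  72 - 65 = 7


Delta encoded: [4, 19, 9, 3, 5, 19, 6, 7]


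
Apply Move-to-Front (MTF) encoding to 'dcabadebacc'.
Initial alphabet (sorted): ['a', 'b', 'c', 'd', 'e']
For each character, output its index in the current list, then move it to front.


MTF encoding:
'd': index 3 in ['a', 'b', 'c', 'd', 'e'] -> ['d', 'a', 'b', 'c', 'e']
'c': index 3 in ['d', 'a', 'b', 'c', 'e'] -> ['c', 'd', 'a', 'b', 'e']
'a': index 2 in ['c', 'd', 'a', 'b', 'e'] -> ['a', 'c', 'd', 'b', 'e']
'b': index 3 in ['a', 'c', 'd', 'b', 'e'] -> ['b', 'a', 'c', 'd', 'e']
'a': index 1 in ['b', 'a', 'c', 'd', 'e'] -> ['a', 'b', 'c', 'd', 'e']
'd': index 3 in ['a', 'b', 'c', 'd', 'e'] -> ['d', 'a', 'b', 'c', 'e']
'e': index 4 in ['d', 'a', 'b', 'c', 'e'] -> ['e', 'd', 'a', 'b', 'c']
'b': index 3 in ['e', 'd', 'a', 'b', 'c'] -> ['b', 'e', 'd', 'a', 'c']
'a': index 3 in ['b', 'e', 'd', 'a', 'c'] -> ['a', 'b', 'e', 'd', 'c']
'c': index 4 in ['a', 'b', 'e', 'd', 'c'] -> ['c', 'a', 'b', 'e', 'd']
'c': index 0 in ['c', 'a', 'b', 'e', 'd'] -> ['c', 'a', 'b', 'e', 'd']


Output: [3, 3, 2, 3, 1, 3, 4, 3, 3, 4, 0]


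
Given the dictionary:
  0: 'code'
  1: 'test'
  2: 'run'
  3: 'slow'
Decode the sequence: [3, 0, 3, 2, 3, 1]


Look up each index in the dictionary:
  3 -> 'slow'
  0 -> 'code'
  3 -> 'slow'
  2 -> 'run'
  3 -> 'slow'
  1 -> 'test'

Decoded: "slow code slow run slow test"
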